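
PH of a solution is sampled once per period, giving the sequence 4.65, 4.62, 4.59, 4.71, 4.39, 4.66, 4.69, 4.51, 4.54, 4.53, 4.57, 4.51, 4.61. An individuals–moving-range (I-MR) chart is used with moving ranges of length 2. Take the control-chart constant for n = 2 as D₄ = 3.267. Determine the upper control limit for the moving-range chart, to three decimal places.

0.332

Moving ranges: 0.03, 0.03, 0.12, 0.32, 0.27, 0.03, 0.18, 0.03, 0.01, 0.04, 0.06, 0.10; M̄R̄ = 1.2200 / 12 = 0.1017
UCL_MR = D₄·M̄R̄ = 3.267 × 0.1017 = 0.3321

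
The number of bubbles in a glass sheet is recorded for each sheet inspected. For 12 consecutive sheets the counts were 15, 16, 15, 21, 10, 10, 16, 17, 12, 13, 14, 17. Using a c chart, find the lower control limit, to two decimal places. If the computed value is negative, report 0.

c̄ = (15 + 16 + 15 + 21 + 10 + 10 + 16 + 17 + 12 + 13 + 14 + 17) / 12 = 176 / 12 = 14.6667
LCL = c̄ − 3√c̄ = 14.6667 − 3 × 3.8297 = 3.1775

3.18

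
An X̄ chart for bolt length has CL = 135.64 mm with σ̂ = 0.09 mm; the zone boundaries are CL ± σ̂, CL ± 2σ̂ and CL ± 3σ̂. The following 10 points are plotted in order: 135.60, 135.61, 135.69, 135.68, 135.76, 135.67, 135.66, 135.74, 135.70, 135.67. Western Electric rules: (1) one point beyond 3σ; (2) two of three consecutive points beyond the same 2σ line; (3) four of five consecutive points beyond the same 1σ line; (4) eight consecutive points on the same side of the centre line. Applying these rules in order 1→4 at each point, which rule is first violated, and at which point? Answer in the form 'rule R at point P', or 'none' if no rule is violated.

Zone of each point (C = within 1σ̂, B = 1σ̂–2σ̂, A = 2σ̂–3σ̂, * = beyond 3σ̂; sign = side of CL): 1:-C, 2:-C, 3:+C, 4:+C, 5:+B, 6:+C, 7:+C, 8:+B, 9:+C, 10:+C
Rule 4 (eight consecutive points on the same side of the centre line) is satisfied at point 10.

rule 4 at point 10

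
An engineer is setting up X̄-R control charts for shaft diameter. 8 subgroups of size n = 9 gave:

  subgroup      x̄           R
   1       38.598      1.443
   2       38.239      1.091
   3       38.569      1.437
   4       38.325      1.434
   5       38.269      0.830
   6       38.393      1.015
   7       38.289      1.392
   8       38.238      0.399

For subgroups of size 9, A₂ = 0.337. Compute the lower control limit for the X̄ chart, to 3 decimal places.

37.984

X̄̄ = (38.598 + 38.239 + 38.569 + 38.325 + 38.269 + 38.393 + 38.289 + 38.238) / 8 = 306.9200 / 8 = 38.3650
R̄ = (1.443 + 1.091 + 1.437 + 1.434 + 0.830 + 1.015 + 1.392 + 0.399) / 8 = 9.0410 / 8 = 1.1301
LCL = X̄̄ − A₂·R̄ = 38.3650 − 0.337 × 1.1301 = 37.9841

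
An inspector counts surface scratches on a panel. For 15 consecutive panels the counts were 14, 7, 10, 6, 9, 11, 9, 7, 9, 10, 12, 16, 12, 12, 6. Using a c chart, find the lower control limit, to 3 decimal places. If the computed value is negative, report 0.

c̄ = (14 + 7 + 10 + 6 + 9 + 11 + 9 + 7 + 9 + 10 + 12 + 16 + 12 + 12 + 6) / 15 = 150 / 15 = 10.0000
LCL = c̄ − 3√c̄ = 10.0000 − 3 × 3.1623 = 0.5132

0.513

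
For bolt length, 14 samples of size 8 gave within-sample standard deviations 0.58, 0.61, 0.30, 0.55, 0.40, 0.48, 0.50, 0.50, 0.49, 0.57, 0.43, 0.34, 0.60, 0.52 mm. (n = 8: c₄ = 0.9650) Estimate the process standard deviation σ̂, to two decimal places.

0.51

s̄ = (0.58 + 0.61 + 0.30 + 0.55 + 0.40 + 0.48 + 0.50 + 0.50 + 0.49 + 0.57 + 0.43 + 0.34 + 0.60 + 0.52) / 14 = 0.4907
σ̂ = s̄ / c₄ = 0.4907 / 0.9650 = 0.5085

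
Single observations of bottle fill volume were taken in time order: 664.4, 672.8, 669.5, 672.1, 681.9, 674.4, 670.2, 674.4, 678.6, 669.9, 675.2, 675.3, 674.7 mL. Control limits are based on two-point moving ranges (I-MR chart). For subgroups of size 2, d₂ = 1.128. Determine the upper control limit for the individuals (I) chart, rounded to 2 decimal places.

X̄ = (664.4 + 672.8 + 669.5 + 672.1 + 681.9 + 674.4 + 670.2 + 674.4 + 678.6 + 669.9 + 675.2 + 675.3 + 674.7) / 13 = 673.3385
Moving ranges: 8.4, 3.3, 2.6, 9.8, 7.5, 4.2, 4.2, 4.2, 8.7, 5.3, 0.1, 0.6; M̄R̄ = 58.9000 / 12 = 4.9083
UCL = X̄ + 3·M̄R̄/d₂ = 673.3385 + 3 × 4.9083 / 1.128 = 686.3925

686.39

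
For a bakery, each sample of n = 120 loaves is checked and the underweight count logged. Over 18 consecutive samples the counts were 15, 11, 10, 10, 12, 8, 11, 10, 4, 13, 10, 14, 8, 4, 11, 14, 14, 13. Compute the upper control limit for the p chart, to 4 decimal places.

0.1668

p̄ = Σdᵢ / (k·n) = 192 / (18 × 120) = 0.08889
UCL = p̄ + 3·√(p̄(1−p̄)/n) = 0.08889 + 3 × √(0.08889×0.91111/120) = 0.08889 + 3 × 0.02598 = 0.16683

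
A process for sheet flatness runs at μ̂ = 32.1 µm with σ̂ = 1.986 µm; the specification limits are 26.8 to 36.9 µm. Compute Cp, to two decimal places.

0.85

Cp = (USL − LSL) / (6σ̂) = (36.9 − 26.8) / (6 × 1.986) = 10.1000 / 11.9160 = 0.8476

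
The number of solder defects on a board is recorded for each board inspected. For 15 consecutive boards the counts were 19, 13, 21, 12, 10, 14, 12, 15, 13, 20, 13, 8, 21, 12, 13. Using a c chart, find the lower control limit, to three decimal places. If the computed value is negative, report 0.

3.016

c̄ = (19 + 13 + 21 + 12 + 10 + 14 + 12 + 15 + 13 + 20 + 13 + 8 + 21 + 12 + 13) / 15 = 216 / 15 = 14.4000
LCL = c̄ − 3√c̄ = 14.4000 − 3 × 3.7947 = 3.0158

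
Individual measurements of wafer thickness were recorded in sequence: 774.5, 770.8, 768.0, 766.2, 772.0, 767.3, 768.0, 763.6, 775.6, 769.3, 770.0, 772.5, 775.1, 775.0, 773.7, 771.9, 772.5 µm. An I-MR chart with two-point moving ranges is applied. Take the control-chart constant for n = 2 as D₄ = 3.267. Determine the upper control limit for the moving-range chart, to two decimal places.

10.58

Moving ranges: 3.7, 2.8, 1.8, 5.8, 4.7, 0.7, 4.4, 12.0, 6.3, 0.7, 2.5, 2.6, 0.1, 1.3, 1.8, 0.6; M̄R̄ = 51.8000 / 16 = 3.2375
UCL_MR = D₄·M̄R̄ = 3.267 × 3.2375 = 10.5769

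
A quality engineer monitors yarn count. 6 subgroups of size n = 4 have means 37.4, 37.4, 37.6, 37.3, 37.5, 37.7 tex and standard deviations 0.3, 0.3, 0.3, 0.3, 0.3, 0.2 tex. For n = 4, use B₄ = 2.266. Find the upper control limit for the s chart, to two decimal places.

s̄ = (0.3 + 0.3 + 0.3 + 0.3 + 0.3 + 0.2) / 6 = 0.2833
UCL_s = B₄·s̄ = 2.266 × 0.2833 = 0.6420

0.64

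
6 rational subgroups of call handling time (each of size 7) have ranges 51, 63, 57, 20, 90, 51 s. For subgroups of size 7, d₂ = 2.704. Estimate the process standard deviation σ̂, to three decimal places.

20.464

R̄ = (51 + 63 + 57 + 20 + 90 + 51) / 6 = 55.3333
σ̂ = R̄ / d₂ = 55.3333 / 2.704 = 20.4635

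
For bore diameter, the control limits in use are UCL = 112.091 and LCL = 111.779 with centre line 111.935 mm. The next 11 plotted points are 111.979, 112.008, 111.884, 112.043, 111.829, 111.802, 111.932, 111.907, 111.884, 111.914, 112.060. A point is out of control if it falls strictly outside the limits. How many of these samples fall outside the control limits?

All 11 points lie within [111.779, 112.091].

0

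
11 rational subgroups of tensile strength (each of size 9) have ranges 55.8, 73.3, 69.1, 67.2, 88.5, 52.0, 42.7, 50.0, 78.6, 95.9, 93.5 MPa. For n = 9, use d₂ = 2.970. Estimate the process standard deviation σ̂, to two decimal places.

R̄ = (55.8 + 73.3 + 69.1 + 67.2 + 88.5 + 52.0 + 42.7 + 50.0 + 78.6 + 95.9 + 93.5) / 11 = 69.6909
σ̂ = R̄ / d₂ = 69.6909 / 2.970 = 23.4650

23.46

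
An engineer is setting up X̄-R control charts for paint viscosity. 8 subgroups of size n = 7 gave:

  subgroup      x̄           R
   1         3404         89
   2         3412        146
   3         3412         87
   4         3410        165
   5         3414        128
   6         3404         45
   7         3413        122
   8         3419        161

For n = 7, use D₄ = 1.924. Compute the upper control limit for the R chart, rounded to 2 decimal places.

226.79

R̄ = (89 + 146 + 87 + 165 + 128 + 45 + 122 + 161) / 8 = 943.0000 / 8 = 117.8750
UCL_R = D₄·R̄ = 1.924 × 117.8750 = 226.7915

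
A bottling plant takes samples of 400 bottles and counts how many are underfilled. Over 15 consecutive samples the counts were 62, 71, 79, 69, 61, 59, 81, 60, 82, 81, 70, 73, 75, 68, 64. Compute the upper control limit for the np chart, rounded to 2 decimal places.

93.17

p̄ = Σdᵢ / (k·n) = 1055 / (15 × 400) = 0.17583
UCL = np̄ + 3·√(np̄(1−p̄)) = 70.3333 + 3 × √(70.3333×0.82417) = 70.3333 + 3 × 7.6136 = 93.1740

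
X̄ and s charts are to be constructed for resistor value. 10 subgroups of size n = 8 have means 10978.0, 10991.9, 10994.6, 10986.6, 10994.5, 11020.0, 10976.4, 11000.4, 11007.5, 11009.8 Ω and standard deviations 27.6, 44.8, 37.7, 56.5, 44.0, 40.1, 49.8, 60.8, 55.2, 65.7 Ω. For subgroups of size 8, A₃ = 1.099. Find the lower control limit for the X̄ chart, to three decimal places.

10942.976

X̄̄ = (10978.0 + 10991.9 + 10994.6 + 10986.6 + 10994.5 + 11020.0 + 10976.4 + 11000.4 + 11007.5 + 11009.8) / 10 = 10995.9700
s̄ = (27.6 + 44.8 + 37.7 + 56.5 + 44.0 + 40.1 + 49.8 + 60.8 + 55.2 + 65.7) / 10 = 48.2200
LCL = X̄̄ − A₃·s̄ = 10995.9700 − 1.099 × 48.2200 = 10942.9762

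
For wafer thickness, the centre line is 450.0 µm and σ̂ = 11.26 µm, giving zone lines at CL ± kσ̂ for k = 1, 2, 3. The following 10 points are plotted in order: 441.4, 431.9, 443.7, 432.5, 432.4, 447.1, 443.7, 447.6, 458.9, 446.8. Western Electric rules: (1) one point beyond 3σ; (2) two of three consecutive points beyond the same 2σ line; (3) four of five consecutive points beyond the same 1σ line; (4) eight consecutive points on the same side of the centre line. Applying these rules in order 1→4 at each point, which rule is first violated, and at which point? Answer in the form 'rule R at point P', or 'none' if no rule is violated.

Zone of each point (C = within 1σ̂, B = 1σ̂–2σ̂, A = 2σ̂–3σ̂, * = beyond 3σ̂; sign = side of CL): 1:-C, 2:-B, 3:-C, 4:-B, 5:-B, 6:-C, 7:-C, 8:-C, 9:+C, 10:-C
Rule 4 (eight consecutive points on the same side of the centre line) is satisfied at point 8.

rule 4 at point 8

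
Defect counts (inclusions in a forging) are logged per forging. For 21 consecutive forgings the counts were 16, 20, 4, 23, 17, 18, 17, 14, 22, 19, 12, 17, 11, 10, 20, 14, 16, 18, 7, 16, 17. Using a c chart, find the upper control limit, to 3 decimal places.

c̄ = (16 + 20 + 4 + 23 + 17 + 18 + 17 + 14 + 22 + 19 + 12 + 17 + 11 + 10 + 20 + 14 + 16 + 18 + 7 + 16 + 17) / 21 = 328 / 21 = 15.6190
UCL = c̄ + 3√c̄ = 15.6190 + 3 × √15.6190 = 15.6190 + 3 × 3.9521 = 27.4753

27.475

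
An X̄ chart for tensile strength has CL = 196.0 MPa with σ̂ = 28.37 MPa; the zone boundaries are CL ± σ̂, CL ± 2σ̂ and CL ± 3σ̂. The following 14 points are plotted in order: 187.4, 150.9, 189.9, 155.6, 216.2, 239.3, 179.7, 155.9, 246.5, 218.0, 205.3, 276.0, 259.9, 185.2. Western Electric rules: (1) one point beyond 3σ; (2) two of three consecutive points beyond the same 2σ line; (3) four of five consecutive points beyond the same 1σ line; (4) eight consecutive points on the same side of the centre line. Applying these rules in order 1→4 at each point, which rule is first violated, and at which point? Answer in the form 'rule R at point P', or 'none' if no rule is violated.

Zone of each point (C = within 1σ̂, B = 1σ̂–2σ̂, A = 2σ̂–3σ̂, * = beyond 3σ̂; sign = side of CL): 1:-C, 2:-B, 3:-C, 4:-B, 5:+C, 6:+B, 7:-C, 8:-B, 9:+B, 10:+C, 11:+C, 12:+A, 13:+A, 14:-C
Rule 2 (two of three consecutive points beyond the same 2σ limit) is satisfied at point 13.

rule 2 at point 13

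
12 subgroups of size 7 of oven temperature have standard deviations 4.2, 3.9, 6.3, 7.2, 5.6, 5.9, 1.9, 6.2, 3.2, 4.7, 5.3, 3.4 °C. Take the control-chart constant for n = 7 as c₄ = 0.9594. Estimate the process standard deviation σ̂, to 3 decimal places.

s̄ = (4.2 + 3.9 + 6.3 + 7.2 + 5.6 + 5.9 + 1.9 + 6.2 + 3.2 + 4.7 + 5.3 + 3.4) / 12 = 4.8167
σ̂ = s̄ / c₄ = 4.8167 / 0.9594 = 5.0205

5.020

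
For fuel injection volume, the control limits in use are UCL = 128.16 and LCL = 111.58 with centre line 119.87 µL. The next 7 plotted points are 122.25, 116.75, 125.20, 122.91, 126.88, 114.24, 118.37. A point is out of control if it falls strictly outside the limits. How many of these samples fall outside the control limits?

0

All 7 points lie within [111.58, 128.16].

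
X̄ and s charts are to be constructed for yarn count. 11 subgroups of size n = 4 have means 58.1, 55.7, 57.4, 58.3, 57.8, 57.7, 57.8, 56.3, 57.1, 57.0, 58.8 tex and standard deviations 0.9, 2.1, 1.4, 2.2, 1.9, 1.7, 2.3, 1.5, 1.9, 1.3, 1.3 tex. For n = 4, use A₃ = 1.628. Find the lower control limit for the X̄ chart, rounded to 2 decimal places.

54.72

X̄̄ = (58.1 + 55.7 + 57.4 + 58.3 + 57.8 + 57.7 + 57.8 + 56.3 + 57.1 + 57.0 + 58.8) / 11 = 57.4545
s̄ = (0.9 + 2.1 + 1.4 + 2.2 + 1.9 + 1.7 + 2.3 + 1.5 + 1.9 + 1.3 + 1.3) / 11 = 1.6818
LCL = X̄̄ − A₃·s̄ = 57.4545 − 1.628 × 1.6818 = 54.7165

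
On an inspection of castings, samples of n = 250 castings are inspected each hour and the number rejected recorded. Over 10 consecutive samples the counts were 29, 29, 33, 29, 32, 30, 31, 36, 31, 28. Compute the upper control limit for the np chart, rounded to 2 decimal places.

p̄ = Σdᵢ / (k·n) = 308 / (10 × 250) = 0.12320
UCL = np̄ + 3·√(np̄(1−p̄)) = 30.8000 + 3 × √(30.8000×0.87680) = 30.8000 + 3 × 5.1967 = 46.3900

46.39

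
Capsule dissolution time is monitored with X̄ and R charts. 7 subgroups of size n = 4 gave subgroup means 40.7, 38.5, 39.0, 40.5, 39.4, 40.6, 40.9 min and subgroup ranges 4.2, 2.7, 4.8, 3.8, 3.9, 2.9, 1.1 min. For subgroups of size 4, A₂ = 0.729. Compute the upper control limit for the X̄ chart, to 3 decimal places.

42.380

X̄̄ = (40.7 + 38.5 + 39.0 + 40.5 + 39.4 + 40.6 + 40.9) / 7 = 279.6000 / 7 = 39.9429
R̄ = (4.2 + 2.7 + 4.8 + 3.8 + 3.9 + 2.9 + 1.1) / 7 = 23.4000 / 7 = 3.3429
UCL = X̄̄ + A₂·R̄ = 39.9429 + 0.729 × 3.3429 = 42.3798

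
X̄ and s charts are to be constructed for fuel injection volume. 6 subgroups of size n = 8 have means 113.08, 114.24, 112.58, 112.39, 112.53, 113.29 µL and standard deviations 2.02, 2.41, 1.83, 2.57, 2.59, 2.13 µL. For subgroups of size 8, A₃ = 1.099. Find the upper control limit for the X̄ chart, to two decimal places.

X̄̄ = (113.08 + 114.24 + 112.58 + 112.39 + 112.53 + 113.29) / 6 = 113.0183
s̄ = (2.02 + 2.41 + 1.83 + 2.57 + 2.59 + 2.13) / 6 = 2.2583
UCL = X̄̄ + A₃·s̄ = 113.0183 + 1.099 × 2.2583 = 115.5002

115.50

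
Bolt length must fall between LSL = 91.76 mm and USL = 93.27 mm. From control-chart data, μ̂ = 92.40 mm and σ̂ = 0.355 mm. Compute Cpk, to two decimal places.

0.60

Cpu = (USL − μ̂) / (3σ̂) = (93.27 − 92.40) / (3 × 0.355) = 0.8169; Cpl = (μ̂ − LSL) / (3σ̂) = (92.40 − 91.76) / (3 × 0.355) = 0.6009; Cpk = min(Cpu, Cpl) = 0.6009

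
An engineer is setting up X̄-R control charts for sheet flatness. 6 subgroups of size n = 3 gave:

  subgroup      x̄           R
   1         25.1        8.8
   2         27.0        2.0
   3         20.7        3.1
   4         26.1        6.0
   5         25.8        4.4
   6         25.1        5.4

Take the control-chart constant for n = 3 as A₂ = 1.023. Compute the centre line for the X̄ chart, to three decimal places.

X̄̄ = (25.1 + 27.0 + 20.7 + 26.1 + 25.8 + 25.1) / 6 = 149.8000 / 6 = 24.9667
CL = X̄̄ = 24.9667

24.967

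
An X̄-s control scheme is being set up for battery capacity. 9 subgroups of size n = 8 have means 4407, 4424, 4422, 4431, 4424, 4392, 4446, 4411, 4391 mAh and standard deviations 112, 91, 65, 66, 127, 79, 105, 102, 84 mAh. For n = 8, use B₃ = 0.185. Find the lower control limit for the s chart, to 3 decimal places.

17.082

s̄ = (112 + 91 + 65 + 66 + 127 + 79 + 105 + 102 + 84) / 9 = 92.3333
LCL_s = B₃·s̄ = 0.185 × 92.3333 = 17.0817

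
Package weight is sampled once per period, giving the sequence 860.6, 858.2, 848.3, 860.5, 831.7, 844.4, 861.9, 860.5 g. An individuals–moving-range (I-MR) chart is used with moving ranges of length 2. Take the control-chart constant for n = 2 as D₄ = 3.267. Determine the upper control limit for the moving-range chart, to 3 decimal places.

Moving ranges: 2.4, 9.9, 12.2, 28.8, 12.7, 17.5, 1.4; M̄R̄ = 84.9000 / 7 = 12.1286
UCL_MR = D₄·M̄R̄ = 3.267 × 12.1286 = 39.6240

39.624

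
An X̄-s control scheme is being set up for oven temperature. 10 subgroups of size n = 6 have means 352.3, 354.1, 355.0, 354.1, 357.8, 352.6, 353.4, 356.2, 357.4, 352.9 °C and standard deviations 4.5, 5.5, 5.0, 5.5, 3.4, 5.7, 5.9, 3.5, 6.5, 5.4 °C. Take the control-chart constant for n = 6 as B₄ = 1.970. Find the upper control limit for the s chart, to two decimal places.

10.03

s̄ = (4.5 + 5.5 + 5.0 + 5.5 + 3.4 + 5.7 + 5.9 + 3.5 + 6.5 + 5.4) / 10 = 5.0900
UCL_s = B₄·s̄ = 1.970 × 5.0900 = 10.0273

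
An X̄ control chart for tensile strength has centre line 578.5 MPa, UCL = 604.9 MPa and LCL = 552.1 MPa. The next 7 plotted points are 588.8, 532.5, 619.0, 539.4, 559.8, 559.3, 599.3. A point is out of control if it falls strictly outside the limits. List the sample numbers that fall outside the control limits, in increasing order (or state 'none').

Compare each point to [552.1, 604.9]: sample 2 = 532.5 < LCL; sample 3 = 619.0 > UCL; sample 4 = 539.4 < LCL.

2, 3, 4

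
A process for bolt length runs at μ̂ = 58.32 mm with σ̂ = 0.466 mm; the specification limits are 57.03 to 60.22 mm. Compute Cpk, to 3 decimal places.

Cpu = (USL − μ̂) / (3σ̂) = (60.22 − 58.32) / (3 × 0.466) = 1.3591; Cpl = (μ̂ − LSL) / (3σ̂) = (58.32 − 57.03) / (3 × 0.466) = 0.9227; Cpk = min(Cpu, Cpl) = 0.9227

0.923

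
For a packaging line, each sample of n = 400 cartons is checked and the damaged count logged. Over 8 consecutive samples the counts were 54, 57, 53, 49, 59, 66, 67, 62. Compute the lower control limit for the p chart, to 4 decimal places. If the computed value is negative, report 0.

p̄ = Σdᵢ / (k·n) = 467 / (8 × 400) = 0.14594
LCL = p̄ − 3·√(p̄(1−p̄)/n) = 0.14594 − 3 × 0.01765 = 0.09298

0.0930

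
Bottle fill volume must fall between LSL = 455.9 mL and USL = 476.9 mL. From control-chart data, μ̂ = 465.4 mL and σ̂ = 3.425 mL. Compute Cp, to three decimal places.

1.022

Cp = (USL − LSL) / (6σ̂) = (476.9 − 455.9) / (6 × 3.425) = 21.0000 / 20.5500 = 1.0219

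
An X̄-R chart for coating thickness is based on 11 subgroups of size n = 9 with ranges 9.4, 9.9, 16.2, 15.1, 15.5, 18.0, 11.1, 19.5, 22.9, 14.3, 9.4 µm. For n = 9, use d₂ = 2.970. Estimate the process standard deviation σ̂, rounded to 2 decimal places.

R̄ = (9.4 + 9.9 + 16.2 + 15.1 + 15.5 + 18.0 + 11.1 + 19.5 + 22.9 + 14.3 + 9.4) / 11 = 14.6636
σ̂ = R̄ / d₂ = 14.6636 / 2.970 = 4.9373

4.94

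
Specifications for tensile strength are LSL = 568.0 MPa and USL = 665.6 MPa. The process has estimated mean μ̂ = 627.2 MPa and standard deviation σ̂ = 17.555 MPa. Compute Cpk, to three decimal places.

Cpu = (USL − μ̂) / (3σ̂) = (665.6 − 627.2) / (3 × 17.555) = 0.7291; Cpl = (μ̂ − LSL) / (3σ̂) = (627.2 − 568.0) / (3 × 17.555) = 1.1241; Cpk = min(Cpu, Cpl) = 0.7291

0.729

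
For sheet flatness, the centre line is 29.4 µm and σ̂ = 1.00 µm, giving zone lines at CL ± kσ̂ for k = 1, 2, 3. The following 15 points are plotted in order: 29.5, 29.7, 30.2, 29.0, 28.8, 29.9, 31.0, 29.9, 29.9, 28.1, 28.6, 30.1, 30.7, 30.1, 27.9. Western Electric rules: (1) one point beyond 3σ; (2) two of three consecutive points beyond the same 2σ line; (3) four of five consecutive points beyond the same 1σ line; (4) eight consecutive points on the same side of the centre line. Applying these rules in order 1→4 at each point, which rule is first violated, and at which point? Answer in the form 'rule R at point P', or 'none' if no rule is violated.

none

Zone of each point (C = within 1σ̂, B = 1σ̂–2σ̂, A = 2σ̂–3σ̂, * = beyond 3σ̂; sign = side of CL): 1:+C, 2:+C, 3:+C, 4:-C, 5:-C, 6:+C, 7:+B, 8:+C, 9:+C, 10:-B, 11:-C, 12:+C, 13:+B, 14:+C, 15:-B
No rule fires across all 15 points.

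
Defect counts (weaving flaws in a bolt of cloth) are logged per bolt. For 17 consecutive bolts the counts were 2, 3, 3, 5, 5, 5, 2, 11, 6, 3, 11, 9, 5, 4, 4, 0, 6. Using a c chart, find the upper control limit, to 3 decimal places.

c̄ = (2 + 3 + 3 + 5 + 5 + 5 + 2 + 11 + 6 + 3 + 11 + 9 + 5 + 4 + 4 + 0 + 6) / 17 = 84 / 17 = 4.9412
UCL = c̄ + 3√c̄ = 4.9412 + 3 × √4.9412 = 4.9412 + 3 × 2.2229 = 11.6098

11.610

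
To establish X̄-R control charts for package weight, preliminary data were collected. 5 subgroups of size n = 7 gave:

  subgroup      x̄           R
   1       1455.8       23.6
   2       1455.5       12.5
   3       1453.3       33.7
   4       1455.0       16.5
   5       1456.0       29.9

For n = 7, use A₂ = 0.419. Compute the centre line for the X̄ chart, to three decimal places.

1455.120

X̄̄ = (1455.8 + 1455.5 + 1453.3 + 1455.0 + 1456.0) / 5 = 7275.6000 / 5 = 1455.1200
CL = X̄̄ = 1455.1200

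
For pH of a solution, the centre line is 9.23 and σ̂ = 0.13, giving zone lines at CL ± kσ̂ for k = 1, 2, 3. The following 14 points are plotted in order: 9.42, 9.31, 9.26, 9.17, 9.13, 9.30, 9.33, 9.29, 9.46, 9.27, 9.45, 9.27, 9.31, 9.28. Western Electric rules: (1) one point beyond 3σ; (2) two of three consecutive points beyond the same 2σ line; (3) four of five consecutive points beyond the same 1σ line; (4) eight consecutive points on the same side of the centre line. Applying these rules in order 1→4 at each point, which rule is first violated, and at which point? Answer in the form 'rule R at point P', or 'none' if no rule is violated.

Zone of each point (C = within 1σ̂, B = 1σ̂–2σ̂, A = 2σ̂–3σ̂, * = beyond 3σ̂; sign = side of CL): 1:+B, 2:+C, 3:+C, 4:-C, 5:-C, 6:+C, 7:+C, 8:+C, 9:+B, 10:+C, 11:+B, 12:+C, 13:+C, 14:+C
Rule 4 (eight consecutive points on the same side of the centre line) is satisfied at point 13.

rule 4 at point 13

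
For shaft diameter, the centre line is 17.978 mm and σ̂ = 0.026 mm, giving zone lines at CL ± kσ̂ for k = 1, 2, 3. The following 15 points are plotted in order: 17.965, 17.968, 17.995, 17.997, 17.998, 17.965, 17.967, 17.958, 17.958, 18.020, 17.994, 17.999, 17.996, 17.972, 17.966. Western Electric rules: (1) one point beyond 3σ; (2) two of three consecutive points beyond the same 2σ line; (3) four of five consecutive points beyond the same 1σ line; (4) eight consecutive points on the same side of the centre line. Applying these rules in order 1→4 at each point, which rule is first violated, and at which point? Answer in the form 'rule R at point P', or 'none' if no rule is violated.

none

Zone of each point (C = within 1σ̂, B = 1σ̂–2σ̂, A = 2σ̂–3σ̂, * = beyond 3σ̂; sign = side of CL): 1:-C, 2:-C, 3:+C, 4:+C, 5:+C, 6:-C, 7:-C, 8:-C, 9:-C, 10:+B, 11:+C, 12:+C, 13:+C, 14:-C, 15:-C
No rule fires across all 15 points.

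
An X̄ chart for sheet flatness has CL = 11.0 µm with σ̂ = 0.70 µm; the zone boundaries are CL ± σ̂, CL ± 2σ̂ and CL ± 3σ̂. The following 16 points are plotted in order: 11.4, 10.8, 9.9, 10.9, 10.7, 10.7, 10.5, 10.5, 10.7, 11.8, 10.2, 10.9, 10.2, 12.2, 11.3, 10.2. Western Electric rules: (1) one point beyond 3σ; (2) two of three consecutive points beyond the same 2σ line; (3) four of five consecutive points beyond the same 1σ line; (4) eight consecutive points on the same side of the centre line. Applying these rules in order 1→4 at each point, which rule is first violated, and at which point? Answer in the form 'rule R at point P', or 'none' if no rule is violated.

rule 4 at point 9

Zone of each point (C = within 1σ̂, B = 1σ̂–2σ̂, A = 2σ̂–3σ̂, * = beyond 3σ̂; sign = side of CL): 1:+C, 2:-C, 3:-B, 4:-C, 5:-C, 6:-C, 7:-C, 8:-C, 9:-C, 10:+B, 11:-B, 12:-C, 13:-B, 14:+B, 15:+C, 16:-B
Rule 4 (eight consecutive points on the same side of the centre line) is satisfied at point 9.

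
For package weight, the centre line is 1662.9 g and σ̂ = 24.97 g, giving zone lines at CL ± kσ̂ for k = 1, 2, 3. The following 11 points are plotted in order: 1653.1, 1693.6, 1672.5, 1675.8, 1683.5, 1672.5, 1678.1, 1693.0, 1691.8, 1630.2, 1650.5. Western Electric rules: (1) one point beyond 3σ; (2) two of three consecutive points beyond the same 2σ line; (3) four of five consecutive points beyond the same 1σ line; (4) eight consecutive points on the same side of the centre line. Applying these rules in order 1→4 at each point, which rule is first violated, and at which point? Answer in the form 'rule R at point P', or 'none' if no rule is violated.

Zone of each point (C = within 1σ̂, B = 1σ̂–2σ̂, A = 2σ̂–3σ̂, * = beyond 3σ̂; sign = side of CL): 1:-C, 2:+B, 3:+C, 4:+C, 5:+C, 6:+C, 7:+C, 8:+B, 9:+B, 10:-B, 11:-C
Rule 4 (eight consecutive points on the same side of the centre line) is satisfied at point 9.

rule 4 at point 9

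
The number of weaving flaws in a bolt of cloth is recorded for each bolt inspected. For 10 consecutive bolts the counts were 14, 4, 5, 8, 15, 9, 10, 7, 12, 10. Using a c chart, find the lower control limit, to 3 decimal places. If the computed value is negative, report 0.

c̄ = (14 + 4 + 5 + 8 + 15 + 9 + 10 + 7 + 12 + 10) / 10 = 94 / 10 = 9.4000
LCL = c̄ − 3√c̄ = 9.4000 − 3 × 3.0659 = 0.2022

0.202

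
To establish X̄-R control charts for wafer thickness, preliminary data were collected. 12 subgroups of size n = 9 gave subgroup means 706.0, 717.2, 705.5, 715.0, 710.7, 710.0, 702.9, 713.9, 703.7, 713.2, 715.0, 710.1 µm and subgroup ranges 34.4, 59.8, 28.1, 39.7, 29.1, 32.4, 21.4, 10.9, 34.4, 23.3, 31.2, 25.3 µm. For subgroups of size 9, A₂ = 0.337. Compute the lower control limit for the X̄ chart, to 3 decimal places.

X̄̄ = (706.0 + 717.2 + 705.5 + 715.0 + 710.7 + 710.0 + 702.9 + 713.9 + 703.7 + 713.2 + 715.0 + 710.1) / 12 = 8523.2000 / 12 = 710.2667
R̄ = (34.4 + 59.8 + 28.1 + 39.7 + 29.1 + 32.4 + 21.4 + 10.9 + 34.4 + 23.3 + 31.2 + 25.3) / 12 = 370.0000 / 12 = 30.8333
LCL = X̄̄ − A₂·R̄ = 710.2667 − 0.337 × 30.8333 = 699.8758

699.876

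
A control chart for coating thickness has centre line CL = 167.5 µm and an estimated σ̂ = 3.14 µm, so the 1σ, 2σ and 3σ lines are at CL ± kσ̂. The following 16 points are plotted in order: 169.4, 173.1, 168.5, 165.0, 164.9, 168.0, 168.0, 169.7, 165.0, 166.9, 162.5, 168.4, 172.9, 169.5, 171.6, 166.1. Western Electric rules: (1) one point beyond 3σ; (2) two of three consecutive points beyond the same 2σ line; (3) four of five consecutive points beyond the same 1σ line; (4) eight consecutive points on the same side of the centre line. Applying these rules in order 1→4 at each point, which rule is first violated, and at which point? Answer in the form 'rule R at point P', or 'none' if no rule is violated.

Zone of each point (C = within 1σ̂, B = 1σ̂–2σ̂, A = 2σ̂–3σ̂, * = beyond 3σ̂; sign = side of CL): 1:+C, 2:+B, 3:+C, 4:-C, 5:-C, 6:+C, 7:+C, 8:+C, 9:-C, 10:-C, 11:-B, 12:+C, 13:+B, 14:+C, 15:+B, 16:-C
No rule fires across all 16 points.

none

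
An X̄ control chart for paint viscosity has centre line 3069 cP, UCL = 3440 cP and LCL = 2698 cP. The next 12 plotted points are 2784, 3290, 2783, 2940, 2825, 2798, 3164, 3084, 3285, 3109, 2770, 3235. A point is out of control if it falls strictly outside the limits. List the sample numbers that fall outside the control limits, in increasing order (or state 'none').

All 12 points lie within [2698, 3440].

none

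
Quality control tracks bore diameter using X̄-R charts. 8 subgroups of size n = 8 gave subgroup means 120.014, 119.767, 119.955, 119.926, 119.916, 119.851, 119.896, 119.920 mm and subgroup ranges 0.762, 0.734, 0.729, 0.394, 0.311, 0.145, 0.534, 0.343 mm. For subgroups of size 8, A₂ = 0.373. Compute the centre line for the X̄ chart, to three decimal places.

119.906

X̄̄ = (120.014 + 119.767 + 119.955 + 119.926 + 119.916 + 119.851 + 119.896 + 119.920) / 8 = 959.2450 / 8 = 119.9056
CL = X̄̄ = 119.9056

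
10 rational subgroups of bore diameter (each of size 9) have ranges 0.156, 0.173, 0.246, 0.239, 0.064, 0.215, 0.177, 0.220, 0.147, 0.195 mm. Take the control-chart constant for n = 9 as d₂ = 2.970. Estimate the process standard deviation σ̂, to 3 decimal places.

R̄ = (0.156 + 0.173 + 0.246 + 0.239 + 0.064 + 0.215 + 0.177 + 0.220 + 0.147 + 0.195) / 10 = 0.1832
σ̂ = R̄ / d₂ = 0.1832 / 2.970 = 0.0617

0.062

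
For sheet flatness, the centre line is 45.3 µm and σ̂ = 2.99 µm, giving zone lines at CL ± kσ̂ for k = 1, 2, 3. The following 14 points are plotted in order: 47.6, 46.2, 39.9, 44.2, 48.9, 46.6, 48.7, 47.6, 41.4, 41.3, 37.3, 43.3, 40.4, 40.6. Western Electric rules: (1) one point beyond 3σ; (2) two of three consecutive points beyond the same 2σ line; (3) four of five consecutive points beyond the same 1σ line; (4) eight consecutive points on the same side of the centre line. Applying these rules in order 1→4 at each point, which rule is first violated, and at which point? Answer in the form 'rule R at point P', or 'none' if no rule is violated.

rule 3 at point 13

Zone of each point (C = within 1σ̂, B = 1σ̂–2σ̂, A = 2σ̂–3σ̂, * = beyond 3σ̂; sign = side of CL): 1:+C, 2:+C, 3:-B, 4:-C, 5:+B, 6:+C, 7:+B, 8:+C, 9:-B, 10:-B, 11:-A, 12:-C, 13:-B, 14:-B
Rule 3 (four of five consecutive points beyond the same 1σ limit) is satisfied at point 13.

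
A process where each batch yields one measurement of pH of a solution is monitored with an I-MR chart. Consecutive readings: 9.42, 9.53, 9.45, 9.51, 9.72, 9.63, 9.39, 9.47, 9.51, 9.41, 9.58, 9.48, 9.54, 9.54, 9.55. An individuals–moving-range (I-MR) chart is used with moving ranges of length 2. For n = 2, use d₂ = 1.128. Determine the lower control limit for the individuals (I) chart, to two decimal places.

9.26

X̄ = (9.42 + 9.53 + 9.45 + 9.51 + 9.72 + 9.63 + 9.39 + 9.47 + 9.51 + 9.41 + 9.58 + 9.48 + 9.54 + 9.54 + 9.55) / 15 = 9.5153
Moving ranges: 0.11, 0.08, 0.06, 0.21, 0.09, 0.24, 0.08, 0.04, 0.10, 0.17, 0.10, 0.06, 0.00, 0.01; M̄R̄ = 1.3500 / 14 = 0.0964
LCL = X̄ − 3·M̄R̄/d₂ = 9.5153 − 3 × 0.0964 / 1.128 = 9.2589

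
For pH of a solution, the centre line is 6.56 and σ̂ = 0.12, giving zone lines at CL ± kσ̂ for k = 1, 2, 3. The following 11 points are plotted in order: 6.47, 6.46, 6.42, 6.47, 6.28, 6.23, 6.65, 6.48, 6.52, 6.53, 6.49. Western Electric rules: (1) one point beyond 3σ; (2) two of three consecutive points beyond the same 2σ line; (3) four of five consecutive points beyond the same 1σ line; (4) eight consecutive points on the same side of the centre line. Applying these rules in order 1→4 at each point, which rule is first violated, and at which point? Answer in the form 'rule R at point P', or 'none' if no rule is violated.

Zone of each point (C = within 1σ̂, B = 1σ̂–2σ̂, A = 2σ̂–3σ̂, * = beyond 3σ̂; sign = side of CL): 1:-C, 2:-C, 3:-B, 4:-C, 5:-A, 6:-A, 7:+C, 8:-C, 9:-C, 10:-C, 11:-C
Rule 2 (two of three consecutive points beyond the same 2σ limit) is satisfied at point 6.

rule 2 at point 6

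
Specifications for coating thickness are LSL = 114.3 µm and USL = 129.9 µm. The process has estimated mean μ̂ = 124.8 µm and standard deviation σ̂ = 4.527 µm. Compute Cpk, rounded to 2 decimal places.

0.38

Cpu = (USL − μ̂) / (3σ̂) = (129.9 − 124.8) / (3 × 4.527) = 0.3755; Cpl = (μ̂ − LSL) / (3σ̂) = (124.8 − 114.3) / (3 × 4.527) = 0.7731; Cpk = min(Cpu, Cpl) = 0.3755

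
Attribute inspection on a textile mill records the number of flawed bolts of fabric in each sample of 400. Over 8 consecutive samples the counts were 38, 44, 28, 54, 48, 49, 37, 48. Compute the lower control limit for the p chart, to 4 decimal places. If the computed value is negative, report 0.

p̄ = Σdᵢ / (k·n) = 346 / (8 × 400) = 0.10812
LCL = p̄ − 3·√(p̄(1−p̄)/n) = 0.10812 − 3 × 0.01553 = 0.06154

0.0615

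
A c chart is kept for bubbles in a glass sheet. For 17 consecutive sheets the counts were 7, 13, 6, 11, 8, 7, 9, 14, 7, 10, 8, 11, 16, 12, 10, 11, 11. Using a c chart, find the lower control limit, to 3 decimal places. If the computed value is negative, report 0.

0.544

c̄ = (7 + 13 + 6 + 11 + 8 + 7 + 9 + 14 + 7 + 10 + 8 + 11 + 16 + 12 + 10 + 11 + 11) / 17 = 171 / 17 = 10.0588
LCL = c̄ − 3√c̄ = 10.0588 − 3 × 3.1716 = 0.5441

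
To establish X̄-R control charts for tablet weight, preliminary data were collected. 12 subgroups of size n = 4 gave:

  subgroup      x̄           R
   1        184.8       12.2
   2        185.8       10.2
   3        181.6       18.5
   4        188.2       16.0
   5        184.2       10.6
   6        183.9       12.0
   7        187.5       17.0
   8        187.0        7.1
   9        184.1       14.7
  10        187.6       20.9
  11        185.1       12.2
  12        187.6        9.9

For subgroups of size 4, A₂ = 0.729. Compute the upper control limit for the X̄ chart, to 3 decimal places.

195.416

X̄̄ = (184.8 + 185.8 + 181.6 + 188.2 + 184.2 + 183.9 + 187.5 + 187.0 + 184.1 + 187.6 + 185.1 + 187.6) / 12 = 2227.4000 / 12 = 185.6167
R̄ = (12.2 + 10.2 + 18.5 + 16.0 + 10.6 + 12.0 + 17.0 + 7.1 + 14.7 + 20.9 + 12.2 + 9.9) / 12 = 161.3000 / 12 = 13.4417
UCL = X̄̄ + A₂·R̄ = 185.6167 + 0.729 × 13.4417 = 195.4156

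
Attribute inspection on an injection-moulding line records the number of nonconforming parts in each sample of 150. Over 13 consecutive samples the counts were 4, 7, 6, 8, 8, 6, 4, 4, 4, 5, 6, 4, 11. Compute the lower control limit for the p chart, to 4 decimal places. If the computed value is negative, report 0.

0.0000

p̄ = Σdᵢ / (k·n) = 77 / (13 × 150) = 0.03949
LCL = p̄ − 3·√(p̄(1−p̄)/n) = 0.03949 − 3 × 0.01590 = -0.00822 → 0 (negative, so LCL = 0)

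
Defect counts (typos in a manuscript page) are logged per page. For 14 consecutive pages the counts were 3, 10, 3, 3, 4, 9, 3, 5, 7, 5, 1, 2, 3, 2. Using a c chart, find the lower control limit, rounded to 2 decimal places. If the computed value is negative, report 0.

0.00

c̄ = (3 + 10 + 3 + 3 + 4 + 9 + 3 + 5 + 7 + 5 + 1 + 2 + 3 + 2) / 14 = 60 / 14 = 4.2857
LCL = c̄ − 3√c̄ = 4.2857 − 3 × 2.0702 = -1.9249 → 0 (cannot be negative)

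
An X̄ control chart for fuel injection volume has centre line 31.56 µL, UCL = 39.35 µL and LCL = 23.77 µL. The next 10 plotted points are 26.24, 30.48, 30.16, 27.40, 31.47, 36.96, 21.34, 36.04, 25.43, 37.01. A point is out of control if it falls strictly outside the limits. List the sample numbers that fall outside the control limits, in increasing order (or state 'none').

Compare each point to [23.77, 39.35]: sample 7 = 21.34 < LCL.

7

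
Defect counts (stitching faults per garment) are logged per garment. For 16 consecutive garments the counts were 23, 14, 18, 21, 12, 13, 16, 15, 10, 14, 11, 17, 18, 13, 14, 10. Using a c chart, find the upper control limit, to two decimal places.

26.53

c̄ = (23 + 14 + 18 + 21 + 12 + 13 + 16 + 15 + 10 + 14 + 11 + 17 + 18 + 13 + 14 + 10) / 16 = 239 / 16 = 14.9375
UCL = c̄ + 3√c̄ = 14.9375 + 3 × √14.9375 = 14.9375 + 3 × 3.8649 = 26.5322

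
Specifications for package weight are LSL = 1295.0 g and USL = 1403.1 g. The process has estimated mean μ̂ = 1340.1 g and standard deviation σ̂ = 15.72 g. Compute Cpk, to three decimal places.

0.956

Cpu = (USL − μ̂) / (3σ̂) = (1403.1 − 1340.1) / (3 × 15.72) = 1.3359; Cpl = (μ̂ − LSL) / (3σ̂) = (1340.1 − 1295.0) / (3 × 15.72) = 0.9563; Cpk = min(Cpu, Cpl) = 0.9563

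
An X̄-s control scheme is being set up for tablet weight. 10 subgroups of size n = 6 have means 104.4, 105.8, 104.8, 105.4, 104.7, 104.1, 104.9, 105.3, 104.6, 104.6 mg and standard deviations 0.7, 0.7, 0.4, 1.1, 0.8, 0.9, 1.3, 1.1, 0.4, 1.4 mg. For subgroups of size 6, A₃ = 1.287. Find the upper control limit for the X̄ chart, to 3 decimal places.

105.993

X̄̄ = (104.4 + 105.8 + 104.8 + 105.4 + 104.7 + 104.1 + 104.9 + 105.3 + 104.6 + 104.6) / 10 = 104.8600
s̄ = (0.7 + 0.7 + 0.4 + 1.1 + 0.8 + 0.9 + 1.3 + 1.1 + 0.4 + 1.4) / 10 = 0.8800
UCL = X̄̄ + A₃·s̄ = 104.8600 + 1.287 × 0.8800 = 105.9926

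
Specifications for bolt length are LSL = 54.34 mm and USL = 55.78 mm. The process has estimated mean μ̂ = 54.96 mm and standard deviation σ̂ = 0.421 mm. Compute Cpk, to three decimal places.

0.491

Cpu = (USL − μ̂) / (3σ̂) = (55.78 − 54.96) / (3 × 0.421) = 0.6492; Cpl = (μ̂ − LSL) / (3σ̂) = (54.96 − 54.34) / (3 × 0.421) = 0.4909; Cpk = min(Cpu, Cpl) = 0.4909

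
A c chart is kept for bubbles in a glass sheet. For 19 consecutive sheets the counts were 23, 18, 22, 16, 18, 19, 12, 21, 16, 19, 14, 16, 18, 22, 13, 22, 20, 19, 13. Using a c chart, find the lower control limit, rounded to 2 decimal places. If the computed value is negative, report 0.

c̄ = (23 + 18 + 22 + 16 + 18 + 19 + 12 + 21 + 16 + 19 + 14 + 16 + 18 + 22 + 13 + 22 + 20 + 19 + 13) / 19 = 341 / 19 = 17.9474
LCL = c̄ − 3√c̄ = 17.9474 − 3 × 4.2364 = 5.2381

5.24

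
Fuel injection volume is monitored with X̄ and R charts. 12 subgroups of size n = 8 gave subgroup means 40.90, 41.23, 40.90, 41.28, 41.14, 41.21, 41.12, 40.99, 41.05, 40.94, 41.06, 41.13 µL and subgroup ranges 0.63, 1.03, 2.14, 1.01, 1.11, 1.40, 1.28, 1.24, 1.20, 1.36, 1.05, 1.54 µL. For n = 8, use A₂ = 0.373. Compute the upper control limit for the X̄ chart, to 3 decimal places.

X̄̄ = (40.90 + 41.23 + 40.90 + 41.28 + 41.14 + 41.21 + 41.12 + 40.99 + 41.05 + 40.94 + 41.06 + 41.13) / 12 = 492.9500 / 12 = 41.0792
R̄ = (0.63 + 1.03 + 2.14 + 1.01 + 1.11 + 1.40 + 1.28 + 1.24 + 1.20 + 1.36 + 1.05 + 1.54) / 12 = 14.9900 / 12 = 1.2492
UCL = X̄̄ + A₂·R̄ = 41.0792 + 0.373 × 1.2492 = 41.5451

41.545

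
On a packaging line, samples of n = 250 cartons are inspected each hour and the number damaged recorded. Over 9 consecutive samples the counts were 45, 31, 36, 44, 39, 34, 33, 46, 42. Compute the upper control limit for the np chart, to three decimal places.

p̄ = Σdᵢ / (k·n) = 350 / (9 × 250) = 0.15556
UCL = np̄ + 3·√(np̄(1−p̄)) = 38.8889 + 3 × √(38.8889×0.84444) = 38.8889 + 3 × 5.7306 = 56.0806

56.081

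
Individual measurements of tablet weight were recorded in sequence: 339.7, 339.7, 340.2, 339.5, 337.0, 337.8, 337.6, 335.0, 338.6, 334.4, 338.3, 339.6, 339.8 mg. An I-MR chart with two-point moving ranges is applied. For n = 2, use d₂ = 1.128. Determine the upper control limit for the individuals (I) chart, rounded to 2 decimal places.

X̄ = (339.7 + 339.7 + 340.2 + 339.5 + 337.0 + 337.8 + 337.6 + 335.0 + 338.6 + 334.4 + 338.3 + 339.6 + 339.8) / 13 = 338.2462
Moving ranges: 0.0, 0.5, 0.7, 2.5, 0.8, 0.2, 2.6, 3.6, 4.2, 3.9, 1.3, 0.2; M̄R̄ = 20.5000 / 12 = 1.7083
UCL = X̄ + 3·M̄R̄/d₂ = 338.2462 + 3 × 1.7083 / 1.128 = 342.7896

342.79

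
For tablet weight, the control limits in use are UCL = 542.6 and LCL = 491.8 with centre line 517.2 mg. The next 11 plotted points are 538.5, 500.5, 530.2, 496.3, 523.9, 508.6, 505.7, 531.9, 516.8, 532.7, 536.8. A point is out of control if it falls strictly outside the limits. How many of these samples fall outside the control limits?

All 11 points lie within [491.8, 542.6].

0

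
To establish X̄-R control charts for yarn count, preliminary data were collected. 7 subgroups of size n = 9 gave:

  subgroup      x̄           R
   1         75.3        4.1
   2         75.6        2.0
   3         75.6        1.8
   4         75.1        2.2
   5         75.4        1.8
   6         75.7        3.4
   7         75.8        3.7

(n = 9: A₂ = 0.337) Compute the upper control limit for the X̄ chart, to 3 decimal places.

X̄̄ = (75.3 + 75.6 + 75.6 + 75.1 + 75.4 + 75.7 + 75.8) / 7 = 528.5000 / 7 = 75.5000
R̄ = (4.1 + 2.0 + 1.8 + 2.2 + 1.8 + 3.4 + 3.7) / 7 = 19.0000 / 7 = 2.7143
UCL = X̄̄ + A₂·R̄ = 75.5000 + 0.337 × 2.7143 = 76.4147

76.415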